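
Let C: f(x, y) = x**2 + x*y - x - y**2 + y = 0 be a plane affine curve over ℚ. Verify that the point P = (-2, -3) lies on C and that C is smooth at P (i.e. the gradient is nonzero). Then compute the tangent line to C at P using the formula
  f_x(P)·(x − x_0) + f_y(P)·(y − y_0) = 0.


Tangent line at P: -8*x + 5*y - 1 = 0.

Step 1: f(-2, -3) = 0, so P lies on C.
Step 2: partial derivatives
  f_x(x, y) = 2*x + y - 1, f_y(x, y) = x - 2*y + 1.
  f_x(P) = -8, f_y(P) = 5 (gradient nonzero, so P is smooth).
Step 3: tangent line at P: -8·(x − -2) + 5·(y − -3) = 0.
Expanding: -8*x + 5*y - 1 = 0.


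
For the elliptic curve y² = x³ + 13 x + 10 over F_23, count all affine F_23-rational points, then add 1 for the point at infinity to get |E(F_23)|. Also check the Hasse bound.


Affine points = {(1, 1), (1, 22), (5, 4), (5, 19), (10, 6), (10, 17), (11, 9), (11, 14), (12, 10), (12, 13), (16, 6), (16, 17), (18, 2), (18, 21), (19, 3), (19, 20), (20, 6), (20, 17)}; affine count = 18; |E(F_23)| = 19.

Discriminant check: Δ ∝ 4a³ + 27b² = 4·13³ + 27·10² = 4·2197 + 27·100 ≡ 11 (mod 23). Nonzero ⇒ E is nonsingular.
For each x ∈ F_23, compute rhs = x³ + 13·x + 10 mod 23, then count y ∈ F_23 with y² ≡ rhs.
  x = 0: rhs = 10, matching y values: none (0 points).
  x = 1: rhs = 1, matching y values: 1, 22 (2 points).
  x = 2: rhs = 21, matching y values: none (0 points).
  x = 3: rhs = 7, matching y values: none (0 points).
  x = 4: rhs = 11, matching y values: none (0 points).
  x = 5: rhs = 16, matching y values: 4, 19 (2 points).
  x = 6: rhs = 5, matching y values: none (0 points).
  x = 7: rhs = 7, matching y values: none (0 points).
  x = 8: rhs = 5, matching y values: none (0 points).
  x = 9: rhs = 5, matching y values: none (0 points).
  x = 10: rhs = 13, matching y values: 6, 17 (2 points).
  x = 11: rhs = 12, matching y values: 9, 14 (2 points).
  x = 12: rhs = 8, matching y values: 10, 13 (2 points).
  x = 13: rhs = 7, matching y values: none (0 points).
  x = 14: rhs = 15, matching y values: none (0 points).
  x = 15: rhs = 15, matching y values: none (0 points).
  x = 16: rhs = 13, matching y values: 6, 17 (2 points).
  x = 17: rhs = 15, matching y values: none (0 points).
  x = 18: rhs = 4, matching y values: 2, 21 (2 points).
  x = 19: rhs = 9, matching y values: 3, 20 (2 points).
  x = 20: rhs = 13, matching y values: 6, 17 (2 points).
  x = 21: rhs = 22, matching y values: none (0 points).
  x = 22: rhs = 19, matching y values: none (0 points).
Total affine count: 18.
Full point count |E(F_23)| = 18 + 1 = 19.
Hasse bound: |19 − (23+1)| = |-5| = 5 ≤ 2√23 ≈ 9.5917 ✓.


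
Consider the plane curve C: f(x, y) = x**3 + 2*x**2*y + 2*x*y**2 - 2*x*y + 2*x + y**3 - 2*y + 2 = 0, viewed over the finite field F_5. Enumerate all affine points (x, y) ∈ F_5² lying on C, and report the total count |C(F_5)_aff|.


Affine F_5-points: {(1, 0), (2, 4), (3, 0), (3, 4), (4, 1)}; count = 5.

For each of the 25 pairs (x, y) ∈ F_5², evaluate f(x, y) mod 5. Record the zeros.
  x = 0: [0↦2, 1↦1, 2↦1, 3↦3, 4↦3]  zeros at y ∈ ∅
  x = 1: [0↦0, 1↦1, 2↦2, 3↦4, 4↦3]  zeros at y ∈ {0}
  x = 2: [0↦4, 1↦1, 2↦2, 3↦3, 4↦0]  zeros at y ∈ {4}
  x = 3: [0↦0, 1↦2, 2↦2, 3↦1, 4↦0]  zeros at y ∈ {0, 4}
  x = 4: [0↦4, 1↦0, 2↦3, 3↦4, 4↦4]  zeros at y ∈ {1}
Collecting zeros: affine points = {(1, 0), (2, 4), (3, 0), (3, 4), (4, 1)}.
Total count |C(F_5)_aff| = 5.


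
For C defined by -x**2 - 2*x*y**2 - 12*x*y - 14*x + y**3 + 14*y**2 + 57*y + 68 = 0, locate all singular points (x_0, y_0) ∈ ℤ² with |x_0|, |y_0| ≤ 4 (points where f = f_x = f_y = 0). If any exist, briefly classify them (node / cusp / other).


Singular points: {(2, -3)}; classification: node.

Compute partial derivatives:
  f_x = -2*x - 2*y**2 - 12*y - 14.
  f_y = -4*x*y - 12*x + 3*y**2 + 28*y + 57.
Scan x_0 ∈ {−4, ..., 4}. For each x_0, f_y(x_0, y) is a polynomial in y; find its integer roots y ∈ {−4, ..., 4}, then test f_x and f at those candidates.
  x = -4: f_y(-4, y) = 3*y**2 + 44*y + 105; vanishes at y ∈ {-3}. (-4, -3): f_x = 12 ≠ 0.
  x = -3: f_y(-3, y) = 3*y**2 + 40*y + 93; vanishes at y ∈ {-3}. (-3, -3): f_x = 10 ≠ 0.
  x = -2: f_y(-2, y) = 3*y**2 + 36*y + 81; vanishes at y ∈ {-3}. (-2, -3): f_x = 8 ≠ 0.
  x = -1: f_y(-1, y) = 3*y**2 + 32*y + 69; vanishes at y ∈ {-3}. (-1, -3): f_x = 6 ≠ 0.
  x = 0: f_y(0, y) = 3*y**2 + 28*y + 57; vanishes at y ∈ {-3}. (0, -3): f_x = 4 ≠ 0.
  x = 1: f_y(1, y) = 3*y**2 + 24*y + 45; vanishes at y ∈ {-3}. (1, -3): f_x = 2 ≠ 0.
  x = 2: f_y(2, y) = 3*y**2 + 20*y + 33; vanishes at y ∈ {-3}. (2, -3): f_x = 0, f = 0 — SINGULAR.
  x = 3: f_y(3, y) = 3*y**2 + 16*y + 21; vanishes at y ∈ {-3}. (3, -3): f_x = -2 ≠ 0.
  x = 4: f_y(4, y) = 3*y**2 + 12*y + 9; vanishes at y ∈ {-3, -1}. (4, -3): f_x = -4 ≠ 0; (4, -1): f_x = -12 ≠ 0.
Only singular point on the grid: (2, -3).
Classify: substitute x = 2 + u, y = -3 + v and expand: f = -u**2 - 2*u*v**2 + v**3 + v**2.
No constant or linear terms (consistent with a singular point). Quadratic part: -u**2 + v**2. Cubic part: -2*u*v**2 + v**3.
The quadratic part v**2 - u**2 = (v − u)(v + u) splits into two distinct linear factors, so there are two distinct tangent lines y − -3 = ±(x − 2) — this is a node (ordinary double point).
Classification: node.


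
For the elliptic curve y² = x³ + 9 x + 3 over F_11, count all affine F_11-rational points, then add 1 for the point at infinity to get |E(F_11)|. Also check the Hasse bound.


Affine points = {(0, 5), (0, 6), (4, 2), (4, 9), (6, 3), (6, 8), (8, 2), (8, 9), (10, 2), (10, 9)}; affine count = 10; |E(F_11)| = 11.

Discriminant check: Δ ∝ 4a³ + 27b² = 4·9³ + 27·3² = 4·729 + 27·9 ≡ 2 (mod 11). Nonzero ⇒ E is nonsingular.
For each x ∈ F_11, compute rhs = x³ + 9·x + 3 mod 11, then count y ∈ F_11 with y² ≡ rhs.
  x = 0: rhs = 3, matching y values: 5, 6 (2 points).
  x = 1: rhs = 2, matching y values: none (0 points).
  x = 2: rhs = 7, matching y values: none (0 points).
  x = 3: rhs = 2, matching y values: none (0 points).
  x = 4: rhs = 4, matching y values: 2, 9 (2 points).
  x = 5: rhs = 8, matching y values: none (0 points).
  x = 6: rhs = 9, matching y values: 3, 8 (2 points).
  x = 7: rhs = 2, matching y values: none (0 points).
  x = 8: rhs = 4, matching y values: 2, 9 (2 points).
  x = 9: rhs = 10, matching y values: none (0 points).
  x = 10: rhs = 4, matching y values: 2, 9 (2 points).
Total affine count: 10.
Full point count |E(F_11)| = 10 + 1 = 11.
Hasse bound: |11 − (11+1)| = |-1| = 1 ≤ 2√11 ≈ 6.6332 ✓.


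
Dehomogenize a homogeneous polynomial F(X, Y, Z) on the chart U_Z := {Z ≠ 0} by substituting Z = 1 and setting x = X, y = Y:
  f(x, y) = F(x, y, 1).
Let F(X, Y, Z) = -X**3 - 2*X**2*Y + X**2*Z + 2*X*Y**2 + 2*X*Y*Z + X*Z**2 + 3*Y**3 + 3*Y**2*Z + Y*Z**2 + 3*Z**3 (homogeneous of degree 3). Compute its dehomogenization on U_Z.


f(x, y) = -x**3 - 2*x**2*y + x**2 + 2*x*y**2 + 2*x*y + x + 3*y**3 + 3*y**2 + y + 3

On U_Z we set Z = 1. Each monomial c·X^i·Y^j·Z^k in F becomes c·x^i·y^j·1^k = c·x^i·y^j.
Substituting Z = 1: F(X, Y, 1) = -x**3 - 2*x**2*y + x**2 + 2*x*y**2 + 2*x*y + x + 3*y**3 + 3*y**2 + y + 3.
Note: deg(f) ≤ deg(F) = 3; strict inequality happens when F is divisible by Z (lost terms).


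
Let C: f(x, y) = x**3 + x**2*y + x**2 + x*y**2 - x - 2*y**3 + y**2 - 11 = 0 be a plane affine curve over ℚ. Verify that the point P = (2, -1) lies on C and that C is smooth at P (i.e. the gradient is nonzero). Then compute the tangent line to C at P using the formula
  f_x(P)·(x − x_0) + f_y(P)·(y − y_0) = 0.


Tangent line at P: 12*x - 8*y - 32 = 0.

Step 1: f(2, -1) = 0, so P lies on C.
Step 2: partial derivatives
  f_x(x, y) = 3*x**2 + 2*x*y + 2*x + y**2 - 1, f_y(x, y) = x**2 + 2*x*y - 6*y**2 + 2*y.
  f_x(P) = 12, f_y(P) = -8 (gradient nonzero, so P is smooth).
Step 3: tangent line at P: 12·(x − 2) + -8·(y − -1) = 0.
Expanding: 12*x - 8*y - 32 = 0.


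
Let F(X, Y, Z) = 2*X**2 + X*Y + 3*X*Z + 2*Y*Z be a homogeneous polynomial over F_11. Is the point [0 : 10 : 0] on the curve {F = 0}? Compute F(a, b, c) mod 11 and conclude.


F(0,10,0) ≡ 0 (mod 11); P is on the curve.

Evaluate F(0, 10, 0) term-by-term (mod 11).
  2*X**2 ↦ 2·0·1·1 = 0
  X*Y ↦ 1·0·10·1 = 0
  3*X*Z ↦ 3·0·1·0 = 0
  2*Y*Z ↦ 2·1·10·0 = 0
Sum: F(0, 10, 0) = (0) + (0) + (0) + (0) = 0.
Reducing mod 11: 0 ≡ 0 (mod 11).
Since F(a, b, c) ≡ 0 (mod 11), P lies on the curve.


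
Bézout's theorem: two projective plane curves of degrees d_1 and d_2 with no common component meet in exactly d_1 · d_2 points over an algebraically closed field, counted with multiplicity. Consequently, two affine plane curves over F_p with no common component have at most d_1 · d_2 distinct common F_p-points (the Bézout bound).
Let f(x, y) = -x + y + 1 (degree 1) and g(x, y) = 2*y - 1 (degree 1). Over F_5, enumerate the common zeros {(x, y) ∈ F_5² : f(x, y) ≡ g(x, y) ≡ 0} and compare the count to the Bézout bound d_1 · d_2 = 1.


Common zeros: {(4, 3)}; count = 1; Bézout bound = 1.

deg(f) = 1, deg(g) = 1, so Bézout bound = 1.
Scan x ∈ F_5. For each x, list the y ∈ F_5 with f(x, y) ≡ 0 and those with g(x, y) ≡ 0 (mod 5); the common zeros in that column are the intersection.
  x = 0: f ≡ 0 at y ∈ {4}; g ≡ 0 at y ∈ {3}; common: ∅.
  x = 1: f ≡ 0 at y ∈ {0}; g ≡ 0 at y ∈ {3}; common: ∅.
  x = 2: f ≡ 0 at y ∈ {1}; g ≡ 0 at y ∈ {3}; common: ∅.
  x = 3: f ≡ 0 at y ∈ {2}; g ≡ 0 at y ∈ {3}; common: ∅.
  x = 4: f ≡ 0 at y ∈ {3}; g ≡ 0 at y ∈ {3}; common: {3}.
Collecting: common zeros = {(4, 3)}, so the count is 1.
Comparison with the Bézout bound: 1 ≤ 1 = deg(f)·deg(g), as expected for curves with no common component (the bound is attained).


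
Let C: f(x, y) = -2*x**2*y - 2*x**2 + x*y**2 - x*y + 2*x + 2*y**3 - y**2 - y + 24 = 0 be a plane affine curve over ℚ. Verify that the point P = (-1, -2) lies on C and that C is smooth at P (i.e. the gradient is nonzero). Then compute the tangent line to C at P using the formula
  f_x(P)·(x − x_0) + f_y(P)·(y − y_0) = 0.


Tangent line at P: 4*x + 30*y + 64 = 0.

Step 1: f(-1, -2) = 0, so P lies on C.
Step 2: partial derivatives
  f_x(x, y) = -4*x*y - 4*x + y**2 - y + 2, f_y(x, y) = -2*x**2 + 2*x*y - x + 6*y**2 - 2*y - 1.
  f_x(P) = 4, f_y(P) = 30 (gradient nonzero, so P is smooth).
Step 3: tangent line at P: 4·(x − -1) + 30·(y − -2) = 0.
Expanding: 4*x + 30*y + 64 = 0.


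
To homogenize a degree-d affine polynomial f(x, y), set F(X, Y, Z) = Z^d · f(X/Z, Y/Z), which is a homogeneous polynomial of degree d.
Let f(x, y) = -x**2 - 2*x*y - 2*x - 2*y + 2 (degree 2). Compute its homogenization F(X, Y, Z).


F(X, Y, Z) = -X**2 - 2*X*Y - 2*X*Z - 2*Y*Z + 2*Z**2

deg(f) = 2.
Substitute x = X/Z, y = Y/Z into f, then multiply by Z^2.
  monomial -1·x^2·y^0 ↦ -1·X^2·Y^0·Z^0.
  monomial -2·x^1·y^1 ↦ -2·X^1·Y^1·Z^0.
  monomial -2·x^1·y^0 ↦ -2·X^1·Y^0·Z^1.
  monomial -2·x^0·y^1 ↦ -2·X^0·Y^1·Z^1.
  monomial 2·x^0·y^0 ↦ 2·X^0·Y^0·Z^2.
Collecting: F(X, Y, Z) = -X**2 - 2*X*Y - 2*X*Z - 2*Y*Z + 2*Z**2.


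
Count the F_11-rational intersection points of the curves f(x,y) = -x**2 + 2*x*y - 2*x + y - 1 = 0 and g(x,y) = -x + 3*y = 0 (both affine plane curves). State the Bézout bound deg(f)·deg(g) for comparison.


Common zeros: ∅; count = 0; Bézout bound = 2.

deg(f) = 2, deg(g) = 1, so Bézout bound = 2.
Scan x ∈ F_11. For each x, list the y ∈ F_11 with f(x, y) ≡ 0 and those with g(x, y) ≡ 0 (mod 11); the common zeros in that column are the intersection.
  x = 0: f ≡ 0 at y ∈ {1}; g ≡ 0 at y ∈ {0}; common: ∅.
  x = 1: f ≡ 0 at y ∈ {5}; g ≡ 0 at y ∈ {4}; common: ∅.
  x = 2: f ≡ 0 at y ∈ {4}; g ≡ 0 at y ∈ {8}; common: ∅.
  x = 3: f ≡ 0 at y ∈ {7}; g ≡ 0 at y ∈ {1}; common: ∅.
  x = 4: f ≡ 0 at y ∈ {4}; g ≡ 0 at y ∈ {5}; common: ∅.
  x = 5: f ≡ 0 at y ∈ ∅; g ≡ 0 at y ∈ {9}; common: ∅.
  x = 6: f ≡ 0 at y ∈ {8}; g ≡ 0 at y ∈ {2}; common: ∅.
  x = 7: f ≡ 0 at y ∈ {5}; g ≡ 0 at y ∈ {6}; common: ∅.
  x = 8: f ≡ 0 at y ∈ {8}; g ≡ 0 at y ∈ {10}; common: ∅.
  x = 9: f ≡ 0 at y ∈ {7}; g ≡ 0 at y ∈ {3}; common: ∅.
  x = 10: f ≡ 0 at y ∈ {0}; g ≡ 0 at y ∈ {7}; common: ∅.
Collecting: common zeros = ∅, so the count is 0.
Comparison with the Bézout bound: 0 ≤ 2 = deg(f)·deg(g), as expected for curves with no common component (the affine F_11-count falls short of the bound because intersections may lie at infinity, over extension fields, or carry multiplicity).


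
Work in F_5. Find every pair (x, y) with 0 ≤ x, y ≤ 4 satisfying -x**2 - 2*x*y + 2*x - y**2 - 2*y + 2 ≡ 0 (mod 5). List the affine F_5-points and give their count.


Affine F_5-points: {(2, 1), (2, 3), (3, 1), (4, 2), (4, 3)}; count = 5.

For each of the 25 pairs (x, y) ∈ F_5², evaluate f(x, y) mod 5. Record the zeros.
  x = 0: [0↦2, 1↦4, 2↦4, 3↦2, 4↦3]  zeros at y ∈ ∅
  x = 1: [0↦3, 1↦3, 2↦1, 3↦2, 4↦1]  zeros at y ∈ ∅
  x = 2: [0↦2, 1↦0, 2↦1, 3↦0, 4↦2]  zeros at y ∈ {1, 3}
  x = 3: [0↦4, 1↦0, 2↦4, 3↦1, 4↦1]  zeros at y ∈ {1}
  x = 4: [0↦4, 1↦3, 2↦0, 3↦0, 4↦3]  zeros at y ∈ {2, 3}
Collecting zeros: affine points = {(2, 1), (2, 3), (3, 1), (4, 2), (4, 3)}.
Total count |C(F_5)_aff| = 5.


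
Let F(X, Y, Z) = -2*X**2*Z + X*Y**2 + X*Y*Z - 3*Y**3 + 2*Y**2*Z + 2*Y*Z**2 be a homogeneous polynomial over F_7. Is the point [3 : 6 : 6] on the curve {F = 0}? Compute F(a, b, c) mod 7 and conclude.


F(3,6,6) ≡ 2 (mod 7); P is NOT on the curve.

Evaluate F(3, 6, 6) term-by-term (mod 7).
  -2*X**2*Z ↦ -2·9·1·6 = -108
  X*Y**2 ↦ 1·3·36·1 = 108
  X*Y*Z ↦ 1·3·6·6 = 108
  -3*Y**3 ↦ -3·1·216·1 = -648
  2*Y**2*Z ↦ 2·1·36·6 = 432
  2*Y*Z**2 ↦ 2·1·6·36 = 432
Sum: F(3, 6, 6) = (-108) + (108) + (108) + (-648) + (432) + (432) = 324.
Reducing mod 7: 324 ≡ 2 (mod 7).
Since F(a, b, c) ≡ 2 ≠ 0 (mod 7), P does NOT lie on the curve.


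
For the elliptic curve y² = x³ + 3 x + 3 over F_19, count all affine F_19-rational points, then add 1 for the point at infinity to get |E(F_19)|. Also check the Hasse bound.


Affine points = {(1, 8), (1, 11), (2, 6), (2, 13), (3, 1), (3, 18), (6, 3), (6, 16), (7, 5), (7, 14), (8, 8), (8, 11), (10, 8), (10, 11), (12, 0), (13, 4), (13, 15), (16, 9), (16, 10)}; affine count = 19; |E(F_19)| = 20.

Discriminant check: Δ ∝ 4a³ + 27b² = 4·3³ + 27·3² = 4·27 + 27·9 ≡ 9 (mod 19). Nonzero ⇒ E is nonsingular.
For each x ∈ F_19, compute rhs = x³ + 3·x + 3 mod 19, then count y ∈ F_19 with y² ≡ rhs.
  x = 0: rhs = 3, matching y values: none (0 points).
  x = 1: rhs = 7, matching y values: 8, 11 (2 points).
  x = 2: rhs = 17, matching y values: 6, 13 (2 points).
  x = 3: rhs = 1, matching y values: 1, 18 (2 points).
  x = 4: rhs = 3, matching y values: none (0 points).
  x = 5: rhs = 10, matching y values: none (0 points).
  x = 6: rhs = 9, matching y values: 3, 16 (2 points).
  x = 7: rhs = 6, matching y values: 5, 14 (2 points).
  x = 8: rhs = 7, matching y values: 8, 11 (2 points).
  x = 9: rhs = 18, matching y values: none (0 points).
  x = 10: rhs = 7, matching y values: 8, 11 (2 points).
  x = 11: rhs = 18, matching y values: none (0 points).
  x = 12: rhs = 0, matching y values: 0 (1 points).
  x = 13: rhs = 16, matching y values: 4, 15 (2 points).
  x = 14: rhs = 15, matching y values: none (0 points).
  x = 15: rhs = 3, matching y values: none (0 points).
  x = 16: rhs = 5, matching y values: 9, 10 (2 points).
  x = 17: rhs = 8, matching y values: none (0 points).
  x = 18: rhs = 18, matching y values: none (0 points).
Total affine count: 19.
Full point count |E(F_19)| = 19 + 1 = 20.
Hasse bound: |20 − (19+1)| = |0| = 0 ≤ 2√19 ≈ 8.7178 ✓.


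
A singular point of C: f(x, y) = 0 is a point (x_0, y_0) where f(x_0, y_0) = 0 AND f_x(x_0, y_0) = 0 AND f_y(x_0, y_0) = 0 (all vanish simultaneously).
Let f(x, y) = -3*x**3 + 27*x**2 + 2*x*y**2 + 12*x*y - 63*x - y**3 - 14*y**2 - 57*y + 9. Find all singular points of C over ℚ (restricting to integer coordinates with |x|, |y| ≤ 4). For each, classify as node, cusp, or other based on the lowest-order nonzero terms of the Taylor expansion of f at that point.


Singular points: {(3, -3)}; classification: cusp.

Compute partial derivatives:
  f_x = -9*x**2 + 54*x + 2*y**2 + 12*y - 63.
  f_y = 4*x*y + 12*x - 3*y**2 - 28*y - 57.
Scan x_0 ∈ {−4, ..., 4}. For each x_0, f_y(x_0, y) is a polynomial in y; find its integer roots y ∈ {−4, ..., 4}, then test f_x and f at those candidates.
  x = -4: f_y(-4, y) = -3*y**2 - 44*y - 105; vanishes at y ∈ {-3}. (-4, -3): f_x = -441 ≠ 0.
  x = -3: f_y(-3, y) = -3*y**2 - 40*y - 93; vanishes at y ∈ {-3}. (-3, -3): f_x = -324 ≠ 0.
  x = -2: f_y(-2, y) = -3*y**2 - 36*y - 81; vanishes at y ∈ {-3}. (-2, -3): f_x = -225 ≠ 0.
  x = -1: f_y(-1, y) = -3*y**2 - 32*y - 69; vanishes at y ∈ {-3}. (-1, -3): f_x = -144 ≠ 0.
  x = 0: f_y(0, y) = -3*y**2 - 28*y - 57; vanishes at y ∈ {-3}. (0, -3): f_x = -81 ≠ 0.
  x = 1: f_y(1, y) = -3*y**2 - 24*y - 45; vanishes at y ∈ {-3}. (1, -3): f_x = -36 ≠ 0.
  x = 2: f_y(2, y) = -3*y**2 - 20*y - 33; vanishes at y ∈ {-3}. (2, -3): f_x = -9 ≠ 0.
  x = 3: f_y(3, y) = -3*y**2 - 16*y - 21; vanishes at y ∈ {-3}. (3, -3): f_x = 0, f = 0 — SINGULAR.
  x = 4: f_y(4, y) = -3*y**2 - 12*y - 9; vanishes at y ∈ {-3, -1}. (4, -3): f_x = -9 ≠ 0; (4, -1): f_x = -1 ≠ 0.
Only singular point on the grid: (3, -3).
Classify: substitute x = 3 + u, y = -3 + v and expand: f = -3*u**3 + 2*u*v**2 - v**3 + v**2.
No constant or linear terms (consistent with a singular point). Quadratic part: v**2. Cubic part: -3*u**3 + 2*u*v**2 - v**3.
The quadratic part v**2 is a perfect square, so there is a single (double) tangent line v = 0, i.e. y = -3. Restricting the cubic part to that line (v = 0) leaves -3*u**3 ≠ 0, so f is not divisible by v and the branch is v² ≈ 3*u**3 to lowest order — this is a cusp.
Classification: cusp.


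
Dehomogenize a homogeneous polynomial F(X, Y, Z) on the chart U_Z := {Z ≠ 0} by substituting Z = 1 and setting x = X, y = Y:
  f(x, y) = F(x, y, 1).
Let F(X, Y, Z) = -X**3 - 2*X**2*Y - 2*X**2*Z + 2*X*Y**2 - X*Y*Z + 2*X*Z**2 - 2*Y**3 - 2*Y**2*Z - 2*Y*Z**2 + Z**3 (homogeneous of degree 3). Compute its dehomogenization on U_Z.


f(x, y) = -x**3 - 2*x**2*y - 2*x**2 + 2*x*y**2 - x*y + 2*x - 2*y**3 - 2*y**2 - 2*y + 1

On U_Z we set Z = 1. Each monomial c·X^i·Y^j·Z^k in F becomes c·x^i·y^j·1^k = c·x^i·y^j.
Substituting Z = 1: F(X, Y, 1) = -x**3 - 2*x**2*y - 2*x**2 + 2*x*y**2 - x*y + 2*x - 2*y**3 - 2*y**2 - 2*y + 1.
Note: deg(f) ≤ deg(F) = 3; strict inequality happens when F is divisible by Z (lost terms).


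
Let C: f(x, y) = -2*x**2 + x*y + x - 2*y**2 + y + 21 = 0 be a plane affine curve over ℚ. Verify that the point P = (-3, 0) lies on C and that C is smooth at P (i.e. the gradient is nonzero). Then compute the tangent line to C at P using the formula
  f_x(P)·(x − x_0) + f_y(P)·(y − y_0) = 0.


Tangent line at P: 13*x - 2*y + 39 = 0.

Step 1: f(-3, 0) = 0, so P lies on C.
Step 2: partial derivatives
  f_x(x, y) = -4*x + y + 1, f_y(x, y) = x - 4*y + 1.
  f_x(P) = 13, f_y(P) = -2 (gradient nonzero, so P is smooth).
Step 3: tangent line at P: 13·(x − -3) + -2·(y − 0) = 0.
Expanding: 13*x - 2*y + 39 = 0.


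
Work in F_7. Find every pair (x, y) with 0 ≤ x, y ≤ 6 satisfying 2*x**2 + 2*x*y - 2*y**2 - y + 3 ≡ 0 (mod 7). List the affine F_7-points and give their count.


Affine F_7-points: {(0, 1), (0, 2), (3, 0), (3, 6), (4, 0), (5, 2), (5, 6), (6, 1)}; count = 8.

For each of the 49 pairs (x, y) ∈ F_7², evaluate f(x, y) mod 7. Record the zeros.
  x = 0: [0↦3, 1↦0, 2↦0, 3↦3, 4↦2, 5↦4, 6↦2]  zeros at y ∈ {1, 2}
  x = 1: [0↦5, 1↦4, 2↦6, 3↦4, 4↦5, 5↦2, 6↦2]  zeros at y ∈ ∅
  x = 2: [0↦4, 1↦5, 2↦2, 3↦2, 4↦5, 5↦4, 6↦6]  zeros at y ∈ ∅
  x = 3: [0↦0, 1↦3, 2↦2, 3↦4, 4↦2, 5↦3, 6↦0]  zeros at y ∈ {0, 6}
  x = 4: [0↦0, 1↦5, 2↦6, 3↦3, 4↦3, 5↦6, 6↦5]  zeros at y ∈ {0}
  x = 5: [0↦4, 1↦4, 2↦0, 3↦6, 4↦1, 5↦6, 6↦0]  zeros at y ∈ {2, 6}
  x = 6: [0↦5, 1↦0, 2↦5, 3↦6, 4↦3, 5↦3, 6↦6]  zeros at y ∈ {1}
Collecting zeros: affine points = {(0, 1), (0, 2), (3, 0), (3, 6), (4, 0), (5, 2), (5, 6), (6, 1)}.
Total count |C(F_7)_aff| = 8.


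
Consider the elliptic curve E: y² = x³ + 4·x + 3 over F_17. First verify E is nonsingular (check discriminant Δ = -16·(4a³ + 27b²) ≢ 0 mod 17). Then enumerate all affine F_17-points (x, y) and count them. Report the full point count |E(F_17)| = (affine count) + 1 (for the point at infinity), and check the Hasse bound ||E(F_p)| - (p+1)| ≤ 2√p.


Affine points = {(1, 5), (1, 12), (2, 6), (2, 11), (3, 5), (3, 12), (4, 7), (4, 10), (7, 0), (11, 1), (11, 16), (13, 5), (13, 12), (14, 7), (14, 10), (15, 2), (15, 15), (16, 7), (16, 10)}; affine count = 19; |E(F_17)| = 20.

Discriminant check: Δ ∝ 4a³ + 27b² = 4·4³ + 27·3² = 4·64 + 27·9 ≡ 6 (mod 17). Nonzero ⇒ E is nonsingular.
For each x ∈ F_17, compute rhs = x³ + 4·x + 3 mod 17, then count y ∈ F_17 with y² ≡ rhs.
  x = 0: rhs = 3, matching y values: none (0 points).
  x = 1: rhs = 8, matching y values: 5, 12 (2 points).
  x = 2: rhs = 2, matching y values: 6, 11 (2 points).
  x = 3: rhs = 8, matching y values: 5, 12 (2 points).
  x = 4: rhs = 15, matching y values: 7, 10 (2 points).
  x = 5: rhs = 12, matching y values: none (0 points).
  x = 6: rhs = 5, matching y values: none (0 points).
  x = 7: rhs = 0, matching y values: 0 (1 points).
  x = 8: rhs = 3, matching y values: none (0 points).
  x = 9: rhs = 3, matching y values: none (0 points).
  x = 10: rhs = 6, matching y values: none (0 points).
  x = 11: rhs = 1, matching y values: 1, 16 (2 points).
  x = 12: rhs = 11, matching y values: none (0 points).
  x = 13: rhs = 8, matching y values: 5, 12 (2 points).
  x = 14: rhs = 15, matching y values: 7, 10 (2 points).
  x = 15: rhs = 4, matching y values: 2, 15 (2 points).
  x = 16: rhs = 15, matching y values: 7, 10 (2 points).
Total affine count: 19.
Full point count |E(F_17)| = 19 + 1 = 20.
Hasse bound: |20 − (17+1)| = |2| = 2 ≤ 2√17 ≈ 8.2462 ✓.


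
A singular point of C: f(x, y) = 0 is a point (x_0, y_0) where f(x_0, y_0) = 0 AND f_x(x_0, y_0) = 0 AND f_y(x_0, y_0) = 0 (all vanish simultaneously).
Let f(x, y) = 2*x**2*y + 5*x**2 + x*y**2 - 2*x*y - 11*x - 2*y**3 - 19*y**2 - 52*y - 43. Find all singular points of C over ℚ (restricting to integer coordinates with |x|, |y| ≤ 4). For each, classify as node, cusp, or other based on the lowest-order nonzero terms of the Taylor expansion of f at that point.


Singular points: {(2, -3)}; classification: node.

Compute partial derivatives:
  f_x = 4*x*y + 10*x + y**2 - 2*y - 11.
  f_y = 2*x**2 + 2*x*y - 2*x - 6*y**2 - 38*y - 52.
Scan x_0 ∈ {−4, ..., 4}. For each x_0, f_y(x_0, y) is a polynomial in y; find its integer roots y ∈ {−4, ..., 4}, then test f_x and f at those candidates.
  x = -4: f_y(-4, y) = -6*y**2 - 46*y - 12; no integer root y with |y| ≤ 4.
  x = -3: f_y(-3, y) = -6*y**2 - 44*y - 28; no integer root y with |y| ≤ 4.
  x = -2: f_y(-2, y) = -6*y**2 - 42*y - 40; no integer root y with |y| ≤ 4.
  x = -1: f_y(-1, y) = -6*y**2 - 40*y - 48; no integer root y with |y| ≤ 4.
  x = 0: f_y(0, y) = -6*y**2 - 38*y - 52; vanishes at y ∈ {-2}. (0, -2): f_x = -3 ≠ 0.
  x = 1: f_y(1, y) = -6*y**2 - 36*y - 52; no integer root y with |y| ≤ 4.
  x = 2: f_y(2, y) = -6*y**2 - 34*y - 48; vanishes at y ∈ {-3}. (2, -3): f_x = 0, f = 0 — SINGULAR.
  x = 3: f_y(3, y) = -6*y**2 - 32*y - 40; vanishes at y ∈ {-2}. (3, -2): f_x = 3 ≠ 0.
  x = 4: f_y(4, y) = -6*y**2 - 30*y - 28; no integer root y with |y| ≤ 4.
Only singular point on the grid: (2, -3).
Classify: substitute x = 2 + u, y = -3 + v and expand: f = 2*u**2*v - u**2 + u*v**2 - 2*v**3 + v**2.
No constant or linear terms (consistent with a singular point). Quadratic part: -u**2 + v**2. Cubic part: 2*u**2*v + u*v**2 - 2*v**3.
The quadratic part v**2 - u**2 = (v − u)(v + u) splits into two distinct linear factors, so there are two distinct tangent lines y − -3 = ±(x − 2) — this is a node (ordinary double point).
Classification: node.


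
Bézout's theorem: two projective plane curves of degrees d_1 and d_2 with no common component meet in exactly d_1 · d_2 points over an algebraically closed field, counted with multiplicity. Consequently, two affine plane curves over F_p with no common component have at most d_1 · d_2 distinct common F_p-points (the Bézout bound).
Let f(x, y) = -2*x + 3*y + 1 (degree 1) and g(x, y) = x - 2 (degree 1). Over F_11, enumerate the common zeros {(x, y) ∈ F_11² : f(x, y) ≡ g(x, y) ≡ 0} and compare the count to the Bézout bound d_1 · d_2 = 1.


Common zeros: {(2, 1)}; count = 1; Bézout bound = 1.

deg(f) = 1, deg(g) = 1, so Bézout bound = 1.
Scan x ∈ F_11. For each x, list the y ∈ F_11 with f(x, y) ≡ 0 and those with g(x, y) ≡ 0 (mod 11); the common zeros in that column are the intersection.
  x = 0: f ≡ 0 at y ∈ {7}; g ≡ 0 at y ∈ ∅; common: ∅.
  x = 1: f ≡ 0 at y ∈ {4}; g ≡ 0 at y ∈ ∅; common: ∅.
  x = 2: f ≡ 0 at y ∈ {1}; g ≡ 0 at y ∈ {0, 1, 2, 3, 4, 5, 6, 7, 8, 9, 10}; common: {1}.
  x = 3: f ≡ 0 at y ∈ {9}; g ≡ 0 at y ∈ ∅; common: ∅.
  x = 4: f ≡ 0 at y ∈ {6}; g ≡ 0 at y ∈ ∅; common: ∅.
  x = 5: f ≡ 0 at y ∈ {3}; g ≡ 0 at y ∈ ∅; common: ∅.
  x = 6: f ≡ 0 at y ∈ {0}; g ≡ 0 at y ∈ ∅; common: ∅.
  x = 7: f ≡ 0 at y ∈ {8}; g ≡ 0 at y ∈ ∅; common: ∅.
  x = 8: f ≡ 0 at y ∈ {5}; g ≡ 0 at y ∈ ∅; common: ∅.
  x = 9: f ≡ 0 at y ∈ {2}; g ≡ 0 at y ∈ ∅; common: ∅.
  x = 10: f ≡ 0 at y ∈ {10}; g ≡ 0 at y ∈ ∅; common: ∅.
Collecting: common zeros = {(2, 1)}, so the count is 1.
Comparison with the Bézout bound: 1 ≤ 1 = deg(f)·deg(g), as expected for curves with no common component (the bound is attained).


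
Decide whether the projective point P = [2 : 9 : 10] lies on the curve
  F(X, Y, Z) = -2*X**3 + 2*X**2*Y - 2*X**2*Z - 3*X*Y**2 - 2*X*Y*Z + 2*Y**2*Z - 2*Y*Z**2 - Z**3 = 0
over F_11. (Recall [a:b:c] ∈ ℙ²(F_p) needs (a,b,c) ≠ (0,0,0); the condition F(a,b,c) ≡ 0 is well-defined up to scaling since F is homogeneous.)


F(2,9,10) ≡ 7 (mod 11); P is NOT on the curve.

Evaluate F(2, 9, 10) term-by-term (mod 11).
  -2*X**3 ↦ -2·8·1·1 = -16
  2*X**2*Y ↦ 2·4·9·1 = 72
  -2*X**2*Z ↦ -2·4·1·10 = -80
  -3*X*Y**2 ↦ -3·2·81·1 = -486
  -2*X*Y*Z ↦ -2·2·9·10 = -360
  2*Y**2*Z ↦ 2·1·81·10 = 1620
  -2*Y*Z**2 ↦ -2·1·9·100 = -1800
  -Z**3 ↦ -1·1·1·1000 = -1000
Sum: F(2, 9, 10) = (-16) + (72) + (-80) + (-486) + (-360) + (1620) + (-1800) + (-1000) = -2050.
Reducing mod 11: -2050 ≡ 7 (mod 11).
Since F(a, b, c) ≡ 7 ≠ 0 (mod 11), P does NOT lie on the curve.


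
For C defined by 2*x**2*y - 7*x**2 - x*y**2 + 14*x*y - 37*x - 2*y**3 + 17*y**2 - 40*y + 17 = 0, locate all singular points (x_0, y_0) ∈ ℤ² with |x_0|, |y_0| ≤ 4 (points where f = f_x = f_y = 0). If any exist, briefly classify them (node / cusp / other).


Singular points: {(-2, 3)}; classification: node.

Compute partial derivatives:
  f_x = 4*x*y - 14*x - y**2 + 14*y - 37.
  f_y = 2*x**2 - 2*x*y + 14*x - 6*y**2 + 34*y - 40.
Scan x_0 ∈ {−4, ..., 4}. For each x_0, f_y(x_0, y) is a polynomial in y; find its integer roots y ∈ {−4, ..., 4}, then test f_x and f at those candidates.
  x = -4: f_y(-4, y) = -6*y**2 + 42*y - 64; no integer root y with |y| ≤ 4.
  x = -3: f_y(-3, y) = -6*y**2 + 40*y - 64; vanishes at y ∈ {4}. (-3, 4): f_x = -3 ≠ 0.
  x = -2: f_y(-2, y) = -6*y**2 + 38*y - 60; vanishes at y ∈ {3}. (-2, 3): f_x = 0, f = 0 — SINGULAR.
  x = -1: f_y(-1, y) = -6*y**2 + 36*y - 52; no integer root y with |y| ≤ 4.
  x = 0: f_y(0, y) = -6*y**2 + 34*y - 40; vanishes at y ∈ {4}. (0, 4): f_x = 3 ≠ 0.
  x = 1: f_y(1, y) = -6*y**2 + 32*y - 24; no integer root y with |y| ≤ 4.
  x = 2: f_y(2, y) = -6*y**2 + 30*y - 4; no integer root y with |y| ≤ 4.
  x = 3: f_y(3, y) = -6*y**2 + 28*y + 20; no integer root y with |y| ≤ 4.
  x = 4: f_y(4, y) = -6*y**2 + 26*y + 48; no integer root y with |y| ≤ 4.
Only singular point on the grid: (-2, 3).
Classify: substitute x = -2 + u, y = 3 + v and expand: f = 2*u**2*v - u**2 - u*v**2 - 2*v**3 + v**2.
No constant or linear terms (consistent with a singular point). Quadratic part: -u**2 + v**2. Cubic part: 2*u**2*v - u*v**2 - 2*v**3.
The quadratic part v**2 - u**2 = (v − u)(v + u) splits into two distinct linear factors, so there are two distinct tangent lines y − 3 = ±(x − -2) — this is a node (ordinary double point).
Classification: node.


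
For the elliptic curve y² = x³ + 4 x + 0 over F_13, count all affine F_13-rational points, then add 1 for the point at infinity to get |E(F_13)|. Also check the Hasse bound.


Affine points = {(0, 0), (2, 4), (2, 9), (3, 0), (10, 0), (11, 6), (11, 7)}; affine count = 7; |E(F_13)| = 8.

Discriminant check: Δ ∝ 4a³ + 27b² = 4·4³ + 27·0² = 4·64 + 27·0 ≡ 9 (mod 13). Nonzero ⇒ E is nonsingular.
For each x ∈ F_13, compute rhs = x³ + 4·x + 0 mod 13, then count y ∈ F_13 with y² ≡ rhs.
  x = 0: rhs = 0, matching y values: 0 (1 points).
  x = 1: rhs = 5, matching y values: none (0 points).
  x = 2: rhs = 3, matching y values: 4, 9 (2 points).
  x = 3: rhs = 0, matching y values: 0 (1 points).
  x = 4: rhs = 2, matching y values: none (0 points).
  x = 5: rhs = 2, matching y values: none (0 points).
  x = 6: rhs = 6, matching y values: none (0 points).
  x = 7: rhs = 7, matching y values: none (0 points).
  x = 8: rhs = 11, matching y values: none (0 points).
  x = 9: rhs = 11, matching y values: none (0 points).
  x = 10: rhs = 0, matching y values: 0 (1 points).
  x = 11: rhs = 10, matching y values: 6, 7 (2 points).
  x = 12: rhs = 8, matching y values: none (0 points).
Total affine count: 7.
Full point count |E(F_13)| = 7 + 1 = 8.
Hasse bound: |8 − (13+1)| = |-6| = 6 ≤ 2√13 ≈ 7.2111 ✓.


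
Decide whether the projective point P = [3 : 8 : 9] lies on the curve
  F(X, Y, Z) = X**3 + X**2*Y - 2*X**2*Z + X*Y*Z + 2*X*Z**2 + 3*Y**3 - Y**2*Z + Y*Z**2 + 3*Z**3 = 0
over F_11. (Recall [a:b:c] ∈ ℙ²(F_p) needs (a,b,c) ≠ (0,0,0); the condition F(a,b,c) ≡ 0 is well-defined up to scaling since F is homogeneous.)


F(3,8,9) ≡ 1 (mod 11); P is NOT on the curve.

Evaluate F(3, 8, 9) term-by-term (mod 11).
  X**3 ↦ 1·27·1·1 = 27
  X**2*Y ↦ 1·9·8·1 = 72
  -2*X**2*Z ↦ -2·9·1·9 = -162
  X*Y*Z ↦ 1·3·8·9 = 216
  2*X*Z**2 ↦ 2·3·1·81 = 486
  3*Y**3 ↦ 3·1·512·1 = 1536
  -Y**2*Z ↦ -1·1·64·9 = -576
  Y*Z**2 ↦ 1·1·8·81 = 648
  3*Z**3 ↦ 3·1·1·729 = 2187
Sum: F(3, 8, 9) = (27) + (72) + (-162) + (216) + (486) + (1536) + (-576) + (648) + (2187) = 4434.
Reducing mod 11: 4434 ≡ 1 (mod 11).
Since F(a, b, c) ≡ 1 ≠ 0 (mod 11), P does NOT lie on the curve.


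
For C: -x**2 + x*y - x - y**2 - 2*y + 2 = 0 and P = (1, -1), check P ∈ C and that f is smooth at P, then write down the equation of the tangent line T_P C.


Tangent line at P: -4*x + y + 5 = 0.

Step 1: f(1, -1) = 0, so P lies on C.
Step 2: partial derivatives
  f_x(x, y) = -2*x + y - 1, f_y(x, y) = x - 2*y - 2.
  f_x(P) = -4, f_y(P) = 1 (gradient nonzero, so P is smooth).
Step 3: tangent line at P: -4·(x − 1) + 1·(y − -1) = 0.
Expanding: -4*x + y + 5 = 0.


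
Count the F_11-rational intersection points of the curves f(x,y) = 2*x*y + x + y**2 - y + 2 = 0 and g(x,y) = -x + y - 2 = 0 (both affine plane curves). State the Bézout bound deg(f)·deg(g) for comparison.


Common zeros: {(3, 5), (9, 0)}; count = 2; Bézout bound = 2.

deg(f) = 2, deg(g) = 1, so Bézout bound = 2.
Scan x ∈ F_11. For each x, list the y ∈ F_11 with f(x, y) ≡ 0 and those with g(x, y) ≡ 0 (mod 11); the common zeros in that column are the intersection.
  x = 0: f ≡ 0 at y ∈ {5, 7}; g ≡ 0 at y ∈ {2}; common: ∅.
  x = 1: f ≡ 0 at y ∈ {5}; g ≡ 0 at y ∈ {3}; common: ∅.
  x = 2: f ≡ 0 at y ∈ {3, 5}; g ≡ 0 at y ∈ {4}; common: ∅.
  x = 3: f ≡ 0 at y ∈ {1, 5}; g ≡ 0 at y ∈ {5}; common: {5}.
  x = 4: f ≡ 0 at y ∈ {5, 10}; g ≡ 0 at y ∈ {6}; common: ∅.
  x = 5: f ≡ 0 at y ∈ {5, 8}; g ≡ 0 at y ∈ {7}; common: ∅.
  x = 6: f ≡ 0 at y ∈ {5, 6}; g ≡ 0 at y ∈ {8}; common: ∅.
  x = 7: f ≡ 0 at y ∈ {4, 5}; g ≡ 0 at y ∈ {9}; common: ∅.
  x = 8: f ≡ 0 at y ∈ {2, 5}; g ≡ 0 at y ∈ {10}; common: ∅.
  x = 9: f ≡ 0 at y ∈ {0, 5}; g ≡ 0 at y ∈ {0}; common: {0}.
  x = 10: f ≡ 0 at y ∈ {5, 9}; g ≡ 0 at y ∈ {1}; common: ∅.
Collecting: common zeros = {(3, 5), (9, 0)}, so the count is 2.
Comparison with the Bézout bound: 2 ≤ 2 = deg(f)·deg(g), as expected for curves with no common component (the bound is attained).


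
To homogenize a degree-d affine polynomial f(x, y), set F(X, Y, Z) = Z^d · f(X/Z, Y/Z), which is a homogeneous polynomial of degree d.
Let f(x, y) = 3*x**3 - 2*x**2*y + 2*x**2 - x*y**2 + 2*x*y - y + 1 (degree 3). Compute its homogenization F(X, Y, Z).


F(X, Y, Z) = 3*X**3 - 2*X**2*Y + 2*X**2*Z - X*Y**2 + 2*X*Y*Z - Y*Z**2 + Z**3

deg(f) = 3.
Substitute x = X/Z, y = Y/Z into f, then multiply by Z^3.
  monomial 3·x^3·y^0 ↦ 3·X^3·Y^0·Z^0.
  monomial -2·x^2·y^1 ↦ -2·X^2·Y^1·Z^0.
  monomial 2·x^2·y^0 ↦ 2·X^2·Y^0·Z^1.
  monomial -1·x^1·y^2 ↦ -1·X^1·Y^2·Z^0.
  monomial 2·x^1·y^1 ↦ 2·X^1·Y^1·Z^1.
  monomial -1·x^0·y^1 ↦ -1·X^0·Y^1·Z^2.
  monomial 1·x^0·y^0 ↦ 1·X^0·Y^0·Z^3.
Collecting: F(X, Y, Z) = 3*X**3 - 2*X**2*Y + 2*X**2*Z - X*Y**2 + 2*X*Y*Z - Y*Z**2 + Z**3.


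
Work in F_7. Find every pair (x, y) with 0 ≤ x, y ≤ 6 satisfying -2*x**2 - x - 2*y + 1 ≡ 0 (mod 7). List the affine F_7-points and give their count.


Affine F_7-points: {(0, 4), (1, 6), (2, 6), (3, 4), (4, 0), (5, 1), (6, 0)}; count = 7.

For each of the 49 pairs (x, y) ∈ F_7², evaluate f(x, y) mod 7. Record the zeros.
  x = 0: [0↦1, 1↦6, 2↦4, 3↦2, 4↦0, 5↦5, 6↦3]  zeros at y ∈ {4}
  x = 1: [0↦5, 1↦3, 2↦1, 3↦6, 4↦4, 5↦2, 6↦0]  zeros at y ∈ {6}
  x = 2: [0↦5, 1↦3, 2↦1, 3↦6, 4↦4, 5↦2, 6↦0]  zeros at y ∈ {6}
  x = 3: [0↦1, 1↦6, 2↦4, 3↦2, 4↦0, 5↦5, 6↦3]  zeros at y ∈ {4}
  x = 4: [0↦0, 1↦5, 2↦3, 3↦1, 4↦6, 5↦4, 6↦2]  zeros at y ∈ {0}
  x = 5: [0↦2, 1↦0, 2↦5, 3↦3, 4↦1, 5↦6, 6↦4]  zeros at y ∈ {1}
  x = 6: [0↦0, 1↦5, 2↦3, 3↦1, 4↦6, 5↦4, 6↦2]  zeros at y ∈ {0}
Collecting zeros: affine points = {(0, 4), (1, 6), (2, 6), (3, 4), (4, 0), (5, 1), (6, 0)}.
Total count |C(F_7)_aff| = 7.


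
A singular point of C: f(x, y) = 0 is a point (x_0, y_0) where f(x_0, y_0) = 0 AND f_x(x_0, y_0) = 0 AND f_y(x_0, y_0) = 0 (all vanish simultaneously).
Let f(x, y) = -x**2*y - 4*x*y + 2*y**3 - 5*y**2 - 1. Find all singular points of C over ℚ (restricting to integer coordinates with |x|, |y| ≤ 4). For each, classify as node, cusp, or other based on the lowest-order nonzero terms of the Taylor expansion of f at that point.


Singular points: {(-2, 1)}; classification: node.

Compute partial derivatives:
  f_x = -2*x*y - 4*y.
  f_y = -x**2 - 4*x + 6*y**2 - 10*y.
Scan x_0 ∈ {−4, ..., 4}. For each x_0, f_y(x_0, y) is a polynomial in y; find its integer roots y ∈ {−4, ..., 4}, then test f_x and f at those candidates.
  x = -4: f_y(-4, y) = 6*y**2 - 10*y; vanishes at y ∈ {0}. (-4, 0): f_x = 0 but f = -1 ≠ 0.
  x = -3: f_y(-3, y) = 6*y**2 - 10*y + 3; no integer root y with |y| ≤ 4.
  x = -2: f_y(-2, y) = 6*y**2 - 10*y + 4; vanishes at y ∈ {1}. (-2, 1): f_x = 0, f = 0 — SINGULAR.
  x = -1: f_y(-1, y) = 6*y**2 - 10*y + 3; no integer root y with |y| ≤ 4.
  x = 0: f_y(0, y) = 6*y**2 - 10*y; vanishes at y ∈ {0}. (0, 0): f_x = 0 but f = -1 ≠ 0.
  x = 1: f_y(1, y) = 6*y**2 - 10*y - 5; no integer root y with |y| ≤ 4.
  x = 2: f_y(2, y) = 6*y**2 - 10*y - 12; no integer root y with |y| ≤ 4.
  x = 3: f_y(3, y) = 6*y**2 - 10*y - 21; no integer root y with |y| ≤ 4.
  x = 4: f_y(4, y) = 6*y**2 - 10*y - 32; no integer root y with |y| ≤ 4.
Only singular point on the grid: (-2, 1).
Classify: substitute x = -2 + u, y = 1 + v and expand: f = -u**2*v - u**2 + 2*v**3 + v**2.
No constant or linear terms (consistent with a singular point). Quadratic part: -u**2 + v**2. Cubic part: -u**2*v + 2*v**3.
The quadratic part v**2 - u**2 = (v − u)(v + u) splits into two distinct linear factors, so there are two distinct tangent lines y − 1 = ±(x − -2) — this is a node (ordinary double point).
Classification: node.


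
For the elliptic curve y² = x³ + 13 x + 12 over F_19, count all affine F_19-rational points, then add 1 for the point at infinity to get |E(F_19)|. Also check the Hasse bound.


Affine points = {(1, 8), (1, 11), (7, 3), (7, 16), (8, 1), (8, 18), (11, 2), (11, 17), (17, 4), (17, 15), (18, 6), (18, 13)}; affine count = 12; |E(F_19)| = 13.

Discriminant check: Δ ∝ 4a³ + 27b² = 4·13³ + 27·12² = 4·2197 + 27·144 ≡ 3 (mod 19). Nonzero ⇒ E is nonsingular.
For each x ∈ F_19, compute rhs = x³ + 13·x + 12 mod 19, then count y ∈ F_19 with y² ≡ rhs.
  x = 0: rhs = 12, matching y values: none (0 points).
  x = 1: rhs = 7, matching y values: 8, 11 (2 points).
  x = 2: rhs = 8, matching y values: none (0 points).
  x = 3: rhs = 2, matching y values: none (0 points).
  x = 4: rhs = 14, matching y values: none (0 points).
  x = 5: rhs = 12, matching y values: none (0 points).
  x = 6: rhs = 2, matching y values: none (0 points).
  x = 7: rhs = 9, matching y values: 3, 16 (2 points).
  x = 8: rhs = 1, matching y values: 1, 18 (2 points).
  x = 9: rhs = 3, matching y values: none (0 points).
  x = 10: rhs = 2, matching y values: none (0 points).
  x = 11: rhs = 4, matching y values: 2, 17 (2 points).
  x = 12: rhs = 15, matching y values: none (0 points).
  x = 13: rhs = 3, matching y values: none (0 points).
  x = 14: rhs = 12, matching y values: none (0 points).
  x = 15: rhs = 10, matching y values: none (0 points).
  x = 16: rhs = 3, matching y values: none (0 points).
  x = 17: rhs = 16, matching y values: 4, 15 (2 points).
  x = 18: rhs = 17, matching y values: 6, 13 (2 points).
Total affine count: 12.
Full point count |E(F_19)| = 12 + 1 = 13.
Hasse bound: |13 − (19+1)| = |-7| = 7 ≤ 2√19 ≈ 8.7178 ✓.


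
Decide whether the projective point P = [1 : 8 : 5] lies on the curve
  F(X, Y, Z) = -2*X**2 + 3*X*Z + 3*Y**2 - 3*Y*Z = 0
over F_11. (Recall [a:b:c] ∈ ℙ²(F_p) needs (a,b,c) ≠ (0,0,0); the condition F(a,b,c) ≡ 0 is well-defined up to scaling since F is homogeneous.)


F(1,8,5) ≡ 8 (mod 11); P is NOT on the curve.

Evaluate F(1, 8, 5) term-by-term (mod 11).
  -2*X**2 ↦ -2·1·1·1 = -2
  3*X*Z ↦ 3·1·1·5 = 15
  3*Y**2 ↦ 3·1·64·1 = 192
  -3*Y*Z ↦ -3·1·8·5 = -120
Sum: F(1, 8, 5) = (-2) + (15) + (192) + (-120) = 85.
Reducing mod 11: 85 ≡ 8 (mod 11).
Since F(a, b, c) ≡ 8 ≠ 0 (mod 11), P does NOT lie on the curve.


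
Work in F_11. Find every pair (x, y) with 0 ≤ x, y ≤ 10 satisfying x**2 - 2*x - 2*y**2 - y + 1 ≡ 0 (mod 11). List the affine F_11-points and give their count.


Affine F_11-points: {(0, 6), (0, 10), (1, 0), (1, 5), (2, 6), (2, 10), (3, 8), (6, 1), (6, 4), (7, 1), (7, 4), (10, 8)}; count = 12.

For each of the 121 pairs (x, y) ∈ F_11², evaluate f(x, y) mod 11. Record the zeros.
  x = 0: [0↦1, 1↦9, 2↦2, 3↦2, 4↦9, 5↦1, 6↦0, 7↦6, 8↦8, 9↦6, 10↦0]  zeros at y ∈ {6, 10}
  x = 1: [0↦0, 1↦8, 2↦1, 3↦1, 4↦8, 5↦0, 6↦10, 7↦5, 8↦7, 9↦5, 10↦10]  zeros at y ∈ {0, 5}
  x = 2: [0↦1, 1↦9, 2↦2, 3↦2, 4↦9, 5↦1, 6↦0, 7↦6, 8↦8, 9↦6, 10↦0]  zeros at y ∈ {6, 10}
  x = 3: [0↦4, 1↦1, 2↦5, 3↦5, 4↦1, 5↦4, 6↦3, 7↦9, 8↦0, 9↦9, 10↦3]  zeros at y ∈ {8}
  x = 4: [0↦9, 1↦6, 2↦10, 3↦10, 4↦6, 5↦9, 6↦8, 7↦3, 8↦5, 9↦3, 10↦8]  zeros at y ∈ ∅
  x = 5: [0↦5, 1↦2, 2↦6, 3↦6, 4↦2, 5↦5, 6↦4, 7↦10, 8↦1, 9↦10, 10↦4]  zeros at y ∈ ∅
  x = 6: [0↦3, 1↦0, 2↦4, 3↦4, 4↦0, 5↦3, 6↦2, 7↦8, 8↦10, 9↦8, 10↦2]  zeros at y ∈ {1, 4}
  x = 7: [0↦3, 1↦0, 2↦4, 3↦4, 4↦0, 5↦3, 6↦2, 7↦8, 8↦10, 9↦8, 10↦2]  zeros at y ∈ {1, 4}
  x = 8: [0↦5, 1↦2, 2↦6, 3↦6, 4↦2, 5↦5, 6↦4, 7↦10, 8↦1, 9↦10, 10↦4]  zeros at y ∈ ∅
  x = 9: [0↦9, 1↦6, 2↦10, 3↦10, 4↦6, 5↦9, 6↦8, 7↦3, 8↦5, 9↦3, 10↦8]  zeros at y ∈ ∅
  x = 10: [0↦4, 1↦1, 2↦5, 3↦5, 4↦1, 5↦4, 6↦3, 7↦9, 8↦0, 9↦9, 10↦3]  zeros at y ∈ {8}
Collecting zeros: affine points = {(0, 6), (0, 10), (1, 0), (1, 5), (2, 6), (2, 10), (3, 8), (6, 1), (6, 4), (7, 1), (7, 4), (10, 8)}.
Total count |C(F_11)_aff| = 12.
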